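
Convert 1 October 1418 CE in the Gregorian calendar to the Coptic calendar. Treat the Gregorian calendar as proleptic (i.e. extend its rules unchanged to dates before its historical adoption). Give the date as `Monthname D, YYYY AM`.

Both dates share Julian Day Number 2239247; in the Coptic calendar that is 25 Thout 1135 AM.

Thout 25, 1135 AM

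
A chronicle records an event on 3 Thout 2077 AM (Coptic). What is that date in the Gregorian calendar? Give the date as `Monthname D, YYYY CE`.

Julian Day Number of the source date = 2583291.
Converting JDN 2583291 to the Gregorian calendar gives 16 September 2360 CE.

September 16, 2360 CE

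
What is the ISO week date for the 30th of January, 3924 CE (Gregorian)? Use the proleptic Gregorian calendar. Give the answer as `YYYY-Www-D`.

The weekday is Wednesday (ISO weekday 3).
That Wednesday belongs to ISO week 5 of ISO year 3924.

3924-W05-3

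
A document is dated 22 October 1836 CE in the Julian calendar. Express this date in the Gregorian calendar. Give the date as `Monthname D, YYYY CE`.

November 3, 1836 CE

For dates in this range the Gregorian date is 12 days ahead of the Julian.
22 October 1836 Julian + 12 days → 3 November 1836 Gregorian.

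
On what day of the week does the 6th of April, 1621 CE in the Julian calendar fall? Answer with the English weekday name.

In the Gregorian calendar this is 16 April 1621 (JDN 2313224).
JDN 2313224 mod 7 = 4, and JDN 0 was a Monday, so this is a Friday.

Friday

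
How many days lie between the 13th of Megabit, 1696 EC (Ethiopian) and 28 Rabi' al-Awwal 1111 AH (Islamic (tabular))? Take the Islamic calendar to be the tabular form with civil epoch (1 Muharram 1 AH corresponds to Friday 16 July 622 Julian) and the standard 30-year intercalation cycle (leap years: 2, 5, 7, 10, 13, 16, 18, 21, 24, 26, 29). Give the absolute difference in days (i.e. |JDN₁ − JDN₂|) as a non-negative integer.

First date → JDN 2343512; second date → JDN 2341873.
The interval is |2343512 − 2341873| = 1639 days.

1639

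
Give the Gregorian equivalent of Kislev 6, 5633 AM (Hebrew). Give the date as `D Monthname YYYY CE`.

6 December 1872 CE

Both dates share Julian Day Number 2405134; in the Gregorian calendar that is 6 December 1872 CE.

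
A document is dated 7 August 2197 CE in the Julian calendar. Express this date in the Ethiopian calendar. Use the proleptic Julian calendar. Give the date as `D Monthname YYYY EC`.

The source date corresponds to 21 August 2197 in the Gregorian calendar (JDN 2523731).
That day falls on 14 Nehase 2189 EC in the Ethiopian calendar.

14 Nehase 2189 EC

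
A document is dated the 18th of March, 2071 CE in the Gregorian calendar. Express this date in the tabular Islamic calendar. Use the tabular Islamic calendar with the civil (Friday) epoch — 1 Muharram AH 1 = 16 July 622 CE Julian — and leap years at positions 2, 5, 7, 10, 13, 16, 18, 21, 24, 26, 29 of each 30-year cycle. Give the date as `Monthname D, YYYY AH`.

Both dates share Julian Day Number 2477554; in the tabular Islamic calendar that is 16 Safar 1494 AH.

Safar 16, 1494 AH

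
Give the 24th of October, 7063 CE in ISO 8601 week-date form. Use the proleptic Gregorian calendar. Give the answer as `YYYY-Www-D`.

7063-W43-6

The weekday is Saturday (ISO weekday 6).
That Saturday belongs to ISO week 43 of ISO year 7063.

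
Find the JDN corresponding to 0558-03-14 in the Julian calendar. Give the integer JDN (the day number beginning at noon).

1924940

In the proleptic Gregorian calendar the same day is 16 March 558.
JDN 2400001 is 17 November 1858 CE (Gregorian), MJD 0; the target day is −475061 days from there, so JDN = 1924940.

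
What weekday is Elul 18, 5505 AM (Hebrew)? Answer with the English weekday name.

In the Gregorian calendar this is 15 September 1745 (JDN 2358666).
Since JDN mod 7 = 2 (0 = Monday), the day is Wednesday.

Wednesday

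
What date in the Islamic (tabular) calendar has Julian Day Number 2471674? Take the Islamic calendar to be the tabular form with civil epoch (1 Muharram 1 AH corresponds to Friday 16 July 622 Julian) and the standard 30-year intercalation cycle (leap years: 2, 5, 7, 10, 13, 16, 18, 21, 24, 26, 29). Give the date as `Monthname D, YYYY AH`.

JDN 2471674 is 10 February 2055 in the Gregorian calendar.
In the tabular Islamic calendar that day is Rajab 13, 1477 AH.

Rajab 13, 1477 AH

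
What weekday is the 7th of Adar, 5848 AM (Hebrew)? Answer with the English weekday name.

Equivalently 29 February 2088 Gregorian, JDN 2483746.
Since JDN mod 7 = 6 (0 = Monday), the day is Sunday.

Sunday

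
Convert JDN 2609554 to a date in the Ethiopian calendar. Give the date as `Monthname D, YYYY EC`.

The Gregorian equivalent of JDN 2609554 is 12 August 2432.
In the Ethiopian calendar that day is Nehase 3, 2424 EC.

Nehase 3, 2424 EC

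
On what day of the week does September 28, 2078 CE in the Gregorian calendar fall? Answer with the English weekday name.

JDN 2480305 mod 7 = 2, and JDN 0 was a Monday, so this is a Wednesday.

Wednesday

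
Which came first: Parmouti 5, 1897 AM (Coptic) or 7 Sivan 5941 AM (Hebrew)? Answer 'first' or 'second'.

first

The two dates have Julian Day Numbers 2517758 and 2517795 respectively.
Since 2517758 < 2517795, the first date comes first.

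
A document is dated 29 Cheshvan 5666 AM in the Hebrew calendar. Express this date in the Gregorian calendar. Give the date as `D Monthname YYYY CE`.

27 November 1905 CE

Both dates share Julian Day Number 2417177; in the Gregorian calendar that is 27 November 1905 CE.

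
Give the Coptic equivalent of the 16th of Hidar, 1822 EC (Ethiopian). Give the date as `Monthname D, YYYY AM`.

Hathor 16, 1546 AM

Julian Day Number of the source date = 2389416.
Converting JDN 2389416 to the Coptic calendar gives 16 Hathor 1546 AM.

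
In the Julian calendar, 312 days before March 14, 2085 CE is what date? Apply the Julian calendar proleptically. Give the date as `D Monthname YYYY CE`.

6 May 2084 CE

The starting date is JDN 2482677; 2482677 − 312 = 2482365.
JDN 2482365 corresponds to 6 May 2084 CE.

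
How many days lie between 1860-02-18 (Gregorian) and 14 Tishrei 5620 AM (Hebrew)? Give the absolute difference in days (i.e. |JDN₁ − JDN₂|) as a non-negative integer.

First date → JDN 2400459; second date → JDN 2400330.
The interval is |2400459 − 2400330| = 129 days.

129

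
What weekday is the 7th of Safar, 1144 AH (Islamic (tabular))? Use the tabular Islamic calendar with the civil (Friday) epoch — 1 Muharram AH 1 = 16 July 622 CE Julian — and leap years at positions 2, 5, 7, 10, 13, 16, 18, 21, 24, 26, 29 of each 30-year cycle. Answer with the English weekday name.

Saturday

In the Gregorian calendar this is 11 August 1731 (JDN 2353517).
Since JDN mod 7 = 5 (0 = Monday), the day is Saturday.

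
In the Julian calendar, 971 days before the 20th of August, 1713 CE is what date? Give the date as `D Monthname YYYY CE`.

The starting date is JDN 2346963; 2346963 − 971 = 2345992.
JDN 2345992 corresponds to 23 December 1710 CE.

23 December 1710 CE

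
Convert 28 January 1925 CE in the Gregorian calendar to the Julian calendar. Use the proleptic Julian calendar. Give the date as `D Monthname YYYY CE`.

15 January 1925 CE

For dates in this range the Gregorian date is 13 days ahead of the Julian.
28 January 1925 Gregorian − 13 days → 15 January 1925 Julian.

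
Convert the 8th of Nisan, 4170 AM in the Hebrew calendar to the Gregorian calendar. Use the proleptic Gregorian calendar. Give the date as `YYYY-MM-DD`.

0410-03-30

Both dates share Julian Day Number 1870898; in the Gregorian calendar that is 30 March 410 CE.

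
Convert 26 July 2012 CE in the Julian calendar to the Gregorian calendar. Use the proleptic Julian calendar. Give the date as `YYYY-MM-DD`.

The Julian–Gregorian offset here is 13 days (Julian trailing).
26 July 2012 Julian + 13 days → 8 August 2012 Gregorian.

2012-08-08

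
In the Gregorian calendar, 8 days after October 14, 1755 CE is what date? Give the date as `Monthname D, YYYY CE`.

Counting 8 days forward from JDN 2362347 reaches JDN 2362355, which is October 22, 1755 CE.

October 22, 1755 CE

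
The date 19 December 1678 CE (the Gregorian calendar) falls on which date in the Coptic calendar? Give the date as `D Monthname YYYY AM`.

Both dates share Julian Day Number 2334290; in the Coptic calendar that is 13 Koiak 1395 AM.

13 Koiak 1395 AM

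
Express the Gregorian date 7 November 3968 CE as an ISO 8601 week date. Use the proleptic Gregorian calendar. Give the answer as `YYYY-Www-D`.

The weekday is Thursday (ISO weekday 4).
That Thursday belongs to ISO week 45 of ISO year 3968.

3968-W45-4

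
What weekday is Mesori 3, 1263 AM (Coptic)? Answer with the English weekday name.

This is JDN 2286307 (6 August 1547 Gregorian).
JDN 2286307 mod 7 = 2, and JDN 0 was a Monday, so this is a Wednesday.

Wednesday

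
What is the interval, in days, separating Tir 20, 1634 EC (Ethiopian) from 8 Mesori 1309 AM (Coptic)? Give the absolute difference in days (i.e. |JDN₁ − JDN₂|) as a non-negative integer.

17699

First date → JDN 2320813; second date → JDN 2303114.
The interval is |2320813 − 2303114| = 17699 days.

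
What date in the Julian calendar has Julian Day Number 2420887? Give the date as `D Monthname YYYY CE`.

11 January 1916 CE

JDN 2420887 is 24 January 1916 in the Gregorian calendar.
In the Julian calendar that day is 11 January 1916 CE.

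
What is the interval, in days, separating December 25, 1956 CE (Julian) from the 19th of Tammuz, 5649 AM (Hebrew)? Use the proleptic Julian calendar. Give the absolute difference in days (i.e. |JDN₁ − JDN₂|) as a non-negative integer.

24644

JDN of the first date = 2435846.
JDN of the second date = 2411202.
|2411202 − 2435846| = 24644.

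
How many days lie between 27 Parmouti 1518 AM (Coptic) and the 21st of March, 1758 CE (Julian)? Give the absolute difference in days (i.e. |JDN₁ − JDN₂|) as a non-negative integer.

JDN of the first date = 2379350.
JDN of the second date = 2363247.
|2363247 − 2379350| = 16103.

16103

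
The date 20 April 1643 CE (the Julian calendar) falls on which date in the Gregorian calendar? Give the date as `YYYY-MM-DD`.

The Julian–Gregorian offset here is 10 days (Julian trailing).
20 April 1643 Julian + 10 days → 30 April 1643 Gregorian.

1643-04-30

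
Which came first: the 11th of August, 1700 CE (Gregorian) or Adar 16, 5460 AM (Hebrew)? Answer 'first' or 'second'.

First date → JDN 2342195; second date → JDN 2342038.
JDN 2342038 < JDN 2342195, so the second date is earlier.

second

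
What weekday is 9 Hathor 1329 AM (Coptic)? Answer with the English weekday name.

This is JDN 2310150 (15 November 1612 Gregorian).
2310150 ≡ 3 (mod 7); counting from Monday = 0 gives Thursday.

Thursday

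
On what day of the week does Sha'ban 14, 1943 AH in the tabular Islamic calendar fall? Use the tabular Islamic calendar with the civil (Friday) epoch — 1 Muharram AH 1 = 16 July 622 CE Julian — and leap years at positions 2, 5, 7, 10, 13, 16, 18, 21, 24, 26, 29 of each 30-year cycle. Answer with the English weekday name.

This is JDN 2636840 (28 April 2507 Gregorian).
JDN 2636840 mod 7 = 3, and JDN 0 was a Monday, so this is a Thursday.

Thursday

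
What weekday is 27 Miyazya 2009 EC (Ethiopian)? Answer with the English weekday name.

This is JDN 2457879 (5 May 2017 Gregorian).
JDN 2457879 mod 7 = 4, and JDN 0 was a Monday, so this is a Friday.

Friday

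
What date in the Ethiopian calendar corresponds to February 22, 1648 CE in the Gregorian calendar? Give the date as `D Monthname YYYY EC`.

17 Yekatit 1640 EC

Both dates share Julian Day Number 2323032; in the Ethiopian calendar that is 17 Yekatit 1640 EC.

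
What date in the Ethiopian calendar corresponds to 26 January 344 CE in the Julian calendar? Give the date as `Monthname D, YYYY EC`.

Both dates share Julian Day Number 1846729; in the Ethiopian calendar that is 30 Tir 336 EC.

Tir 30, 336 EC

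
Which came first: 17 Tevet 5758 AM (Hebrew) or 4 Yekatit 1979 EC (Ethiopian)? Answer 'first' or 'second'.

second

The two dates have Julian Day Numbers 2450829 and 2446838 respectively.
Since 2446838 < 2450829, the second date comes first.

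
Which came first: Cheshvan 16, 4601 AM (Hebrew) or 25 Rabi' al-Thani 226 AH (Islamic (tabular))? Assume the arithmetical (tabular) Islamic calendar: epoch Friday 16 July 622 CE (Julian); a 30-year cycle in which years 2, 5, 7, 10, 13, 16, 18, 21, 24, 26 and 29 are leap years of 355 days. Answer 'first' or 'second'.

first

First date → JDN 2028158; second date → JDN 2028285.
JDN 2028158 < JDN 2028285, so the first date is earlier.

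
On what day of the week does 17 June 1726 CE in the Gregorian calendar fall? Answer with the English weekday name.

Monday

JDN 2351636 mod 7 = 0, and JDN 0 was a Monday, so this is a Monday.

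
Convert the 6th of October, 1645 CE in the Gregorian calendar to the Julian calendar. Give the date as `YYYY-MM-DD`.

1645-09-26

The Julian–Gregorian offset here is 10 days (Julian trailing).
6 October 1645 Gregorian − 10 days → 26 September 1645 Julian.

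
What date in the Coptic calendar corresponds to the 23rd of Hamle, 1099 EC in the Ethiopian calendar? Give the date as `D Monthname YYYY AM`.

Julian Day Number of the source date = 2125587.
Converting JDN 2125587 to the Coptic calendar gives 23 Epip 823 AM.

23 Epip 823 AM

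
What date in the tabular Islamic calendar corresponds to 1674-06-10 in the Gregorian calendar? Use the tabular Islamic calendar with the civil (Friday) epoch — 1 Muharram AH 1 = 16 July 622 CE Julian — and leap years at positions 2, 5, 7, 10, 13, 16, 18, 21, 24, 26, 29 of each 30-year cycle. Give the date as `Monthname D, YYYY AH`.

Julian Day Number of the source date = 2332637.
Converting JDN 2332637 to the tabular Islamic calendar gives 6 Rabi' al-Awwal 1085 AH.

Rabi' al-Awwal 6, 1085 AH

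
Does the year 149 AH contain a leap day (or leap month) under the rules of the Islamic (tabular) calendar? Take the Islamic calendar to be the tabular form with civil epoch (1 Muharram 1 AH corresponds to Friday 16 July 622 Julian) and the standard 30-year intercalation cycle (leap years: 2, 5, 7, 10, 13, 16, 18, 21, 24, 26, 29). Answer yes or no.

Year 149 AH is year 29 of its 30-year cycle; leap positions are 2, 5, 7, 10, 13, 16, 18, 21, 24, 26, 29, so it is a leap year (355 days).

yes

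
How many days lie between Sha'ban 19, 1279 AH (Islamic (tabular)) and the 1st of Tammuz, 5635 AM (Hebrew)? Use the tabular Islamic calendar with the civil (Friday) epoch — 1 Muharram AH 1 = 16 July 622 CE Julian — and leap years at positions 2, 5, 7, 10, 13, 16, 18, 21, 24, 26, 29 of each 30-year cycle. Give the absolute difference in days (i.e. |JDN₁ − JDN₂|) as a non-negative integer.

First date → JDN 2401546; second date → JDN 2406074.
The interval is |2401546 − 2406074| = 4528 days.

4528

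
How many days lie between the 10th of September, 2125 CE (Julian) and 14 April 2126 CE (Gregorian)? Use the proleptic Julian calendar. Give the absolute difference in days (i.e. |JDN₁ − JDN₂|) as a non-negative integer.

202

First date → JDN 2497467; second date → JDN 2497669.
The interval is |2497467 − 2497669| = 202 days.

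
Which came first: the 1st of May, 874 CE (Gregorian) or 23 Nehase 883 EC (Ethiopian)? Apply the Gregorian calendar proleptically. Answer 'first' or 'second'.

Converting both to JDN: 2040403 vs 2046723; the smaller is the first.

first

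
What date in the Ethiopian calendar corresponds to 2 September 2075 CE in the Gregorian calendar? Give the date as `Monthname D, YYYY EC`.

Both dates share Julian Day Number 2479183; in the Ethiopian calendar that is 27 Nehase 2067 EC.

Nehase 27, 2067 EC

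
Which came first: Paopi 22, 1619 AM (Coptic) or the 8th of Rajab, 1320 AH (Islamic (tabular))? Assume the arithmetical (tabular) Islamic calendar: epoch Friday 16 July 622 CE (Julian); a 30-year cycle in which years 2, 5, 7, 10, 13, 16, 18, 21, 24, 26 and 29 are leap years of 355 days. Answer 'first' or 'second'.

second

The two dates have Julian Day Numbers 2416055 and 2416034 respectively.
Since 2416034 < 2416055, the second date comes first.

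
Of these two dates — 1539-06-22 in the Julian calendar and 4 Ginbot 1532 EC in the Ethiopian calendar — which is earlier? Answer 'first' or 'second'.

first

The two dates have Julian Day Numbers 2283350 and 2283662 respectively.
Since 2283350 < 2283662, the first date comes first.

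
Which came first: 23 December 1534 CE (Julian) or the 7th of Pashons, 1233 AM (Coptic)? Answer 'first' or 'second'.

second

The two dates have Julian Day Numbers 2281708 and 2275264 respectively.
Since 2275264 < 2281708, the second date comes first.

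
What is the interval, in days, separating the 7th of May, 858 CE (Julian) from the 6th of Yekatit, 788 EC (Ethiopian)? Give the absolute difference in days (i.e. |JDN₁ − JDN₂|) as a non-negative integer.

22741

JDN of the first date = 2034569.
JDN of the second date = 2011828.
|2011828 − 2034569| = 22741.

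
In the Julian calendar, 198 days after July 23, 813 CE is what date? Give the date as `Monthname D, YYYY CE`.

February 6, 814 CE

Counting 198 days forward from JDN 2018210 reaches JDN 2018408, which is February 6, 814 CE.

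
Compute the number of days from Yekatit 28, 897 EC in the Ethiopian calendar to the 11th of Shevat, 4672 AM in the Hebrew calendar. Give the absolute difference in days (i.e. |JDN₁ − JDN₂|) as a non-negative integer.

JDN of the first date = 2051662.
JDN of the second date = 2054167.
|2054167 − 2051662| = 2505.

2505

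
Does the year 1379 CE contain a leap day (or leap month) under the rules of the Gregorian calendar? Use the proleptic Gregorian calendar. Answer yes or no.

no

1379 is not divisible by 4, so it is a common year.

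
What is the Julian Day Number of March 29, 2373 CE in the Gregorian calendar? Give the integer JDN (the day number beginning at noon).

2587868

JDN 2451545 is 1 January 2000 CE (Gregorian); the target day is +136323 days from there, so JDN = 2587868.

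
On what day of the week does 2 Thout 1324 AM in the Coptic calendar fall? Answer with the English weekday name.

Monday

In the Gregorian calendar this is 10 September 1607 (JDN 2308257).
2308257 ≡ 0 (mod 7); counting from Monday = 0 gives Monday.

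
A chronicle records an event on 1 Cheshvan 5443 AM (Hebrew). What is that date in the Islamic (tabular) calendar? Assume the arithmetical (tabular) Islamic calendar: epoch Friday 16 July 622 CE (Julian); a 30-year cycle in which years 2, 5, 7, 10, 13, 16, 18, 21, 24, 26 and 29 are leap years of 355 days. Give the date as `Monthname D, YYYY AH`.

Dhu al-Qa'dah 2, 1093 AH

Both dates share Julian Day Number 2335704; in the tabular Islamic calendar that is 2 Dhu al-Qa'dah 1093 AH.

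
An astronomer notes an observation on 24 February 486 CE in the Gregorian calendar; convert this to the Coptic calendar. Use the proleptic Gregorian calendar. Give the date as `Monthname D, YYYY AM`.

Meshir 29, 202 AM

Both dates share Julian Day Number 1898623; in the Coptic calendar that is 29 Meshir 202 AM.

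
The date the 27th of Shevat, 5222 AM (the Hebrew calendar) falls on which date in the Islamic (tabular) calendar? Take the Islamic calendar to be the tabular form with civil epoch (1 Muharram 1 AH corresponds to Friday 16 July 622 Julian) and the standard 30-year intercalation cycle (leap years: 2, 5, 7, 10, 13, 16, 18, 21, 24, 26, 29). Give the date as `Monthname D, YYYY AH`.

Both dates share Julian Day Number 2255081; in the tabular Islamic calendar that is 26 Rabi' al-Thani 866 AH.

Rabi' al-Thani 26, 866 AH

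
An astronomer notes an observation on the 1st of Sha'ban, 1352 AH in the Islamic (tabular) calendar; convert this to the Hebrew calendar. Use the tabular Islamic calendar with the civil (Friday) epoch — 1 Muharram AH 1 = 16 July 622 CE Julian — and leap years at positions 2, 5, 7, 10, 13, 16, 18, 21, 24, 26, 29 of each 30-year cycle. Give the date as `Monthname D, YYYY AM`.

Julian Day Number of the source date = 2427396.
Converting JDN 2427396 to the Hebrew calendar gives 1 Kislev 5694 AM.

Kislev 1, 5694 AM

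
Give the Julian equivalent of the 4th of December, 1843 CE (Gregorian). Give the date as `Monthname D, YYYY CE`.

November 22, 1843 CE

The Julian–Gregorian offset here is 12 days (Julian trailing).
4 December 1843 Gregorian − 12 days → 22 November 1843 Julian.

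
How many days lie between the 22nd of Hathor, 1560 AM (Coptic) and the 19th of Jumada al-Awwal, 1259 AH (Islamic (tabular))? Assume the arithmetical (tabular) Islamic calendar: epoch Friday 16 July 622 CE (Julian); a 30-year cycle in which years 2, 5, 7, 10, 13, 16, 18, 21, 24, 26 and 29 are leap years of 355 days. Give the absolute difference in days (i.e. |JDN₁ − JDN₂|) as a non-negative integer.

167

First date → JDN 2394536; second date → JDN 2394369.
The interval is |2394536 − 2394369| = 167 days.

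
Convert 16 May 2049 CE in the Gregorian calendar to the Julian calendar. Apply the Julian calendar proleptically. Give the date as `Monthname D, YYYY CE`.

May 3, 2049 CE

The Julian–Gregorian offset here is 13 days (Julian trailing).
16 May 2049 Gregorian − 13 days → 3 May 2049 Julian.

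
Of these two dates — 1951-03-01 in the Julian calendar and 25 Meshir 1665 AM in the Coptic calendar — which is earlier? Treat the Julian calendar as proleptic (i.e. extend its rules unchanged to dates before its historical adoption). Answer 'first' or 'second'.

second

First date → JDN 2433720; second date → JDN 2432980.
JDN 2432980 < JDN 2433720, so the second date is earlier.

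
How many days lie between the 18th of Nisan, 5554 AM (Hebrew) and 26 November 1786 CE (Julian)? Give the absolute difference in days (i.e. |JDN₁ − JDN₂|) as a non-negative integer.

2689

First date → JDN 2376413; second date → JDN 2373724.
The interval is |2376413 − 2373724| = 2689 days.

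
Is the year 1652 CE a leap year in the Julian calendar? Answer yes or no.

yes

1652 mod 4 = 0, so it is a leap year in the Julian calendar.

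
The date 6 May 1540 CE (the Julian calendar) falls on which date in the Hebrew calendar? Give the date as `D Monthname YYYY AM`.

Julian Day Number of the source date = 2283669.
Converting JDN 2283669 to the Hebrew calendar gives 29 Iyar 5300 AM.

29 Iyar 5300 AM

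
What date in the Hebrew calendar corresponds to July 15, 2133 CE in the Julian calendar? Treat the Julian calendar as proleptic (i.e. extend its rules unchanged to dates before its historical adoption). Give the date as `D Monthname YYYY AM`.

25 Tammuz 5893 AM

The source date corresponds to 29 July 2133 in the Gregorian calendar (JDN 2500332).
That day falls on 25 Tammuz 5893 AM in the Hebrew calendar.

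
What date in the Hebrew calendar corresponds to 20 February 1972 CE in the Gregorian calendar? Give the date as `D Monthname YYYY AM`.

Julian Day Number of the source date = 2441368.
Converting JDN 2441368 to the Hebrew calendar gives 5 Adar 5732 AM.

5 Adar 5732 AM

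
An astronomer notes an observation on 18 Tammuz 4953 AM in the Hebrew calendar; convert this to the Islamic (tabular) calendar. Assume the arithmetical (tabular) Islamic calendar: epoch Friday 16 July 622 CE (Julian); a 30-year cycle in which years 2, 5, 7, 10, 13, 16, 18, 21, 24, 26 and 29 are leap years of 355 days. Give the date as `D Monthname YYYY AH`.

17 Jumada al-Thani 589 AH

Julian Day Number of the source date = 2156972.
Converting JDN 2156972 to the tabular Islamic calendar gives 17 Jumada al-Thani 589 AH.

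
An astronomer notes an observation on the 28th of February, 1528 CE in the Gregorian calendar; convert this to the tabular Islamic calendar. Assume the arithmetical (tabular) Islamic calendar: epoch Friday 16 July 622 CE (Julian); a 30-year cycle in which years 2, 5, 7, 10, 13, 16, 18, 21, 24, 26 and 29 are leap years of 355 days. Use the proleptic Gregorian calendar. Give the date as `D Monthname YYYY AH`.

Both dates share Julian Day Number 2279208; in the tabular Islamic calendar that is 27 Jumada al-Awwal 934 AH.

27 Jumada al-Awwal 934 AH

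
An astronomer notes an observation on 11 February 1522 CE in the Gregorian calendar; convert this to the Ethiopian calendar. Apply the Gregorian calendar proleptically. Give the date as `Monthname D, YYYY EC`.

Yekatit 7, 1514 EC

Julian Day Number of the source date = 2277000.
Converting JDN 2277000 to the Ethiopian calendar gives 7 Yekatit 1514 EC.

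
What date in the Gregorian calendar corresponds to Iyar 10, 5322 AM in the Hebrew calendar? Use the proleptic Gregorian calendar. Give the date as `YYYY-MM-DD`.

1562-04-25

Both dates share Julian Day Number 2291683; in the Gregorian calendar that is 25 April 1562 CE.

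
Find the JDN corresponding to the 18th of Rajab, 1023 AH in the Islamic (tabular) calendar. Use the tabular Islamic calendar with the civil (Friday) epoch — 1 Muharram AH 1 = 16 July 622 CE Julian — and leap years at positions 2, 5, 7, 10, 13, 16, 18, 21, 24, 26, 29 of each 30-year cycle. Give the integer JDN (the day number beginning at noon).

In the Gregorian calendar the same day is 24 August 1614.
JDN 2299161 is 15 October 1582 CE (Gregorian); the target day is +11636 days from there, so JDN = 2310797.

2310797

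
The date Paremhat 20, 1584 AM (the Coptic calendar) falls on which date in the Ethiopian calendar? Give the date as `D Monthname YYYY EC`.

20 Megabit 1860 EC

Julian Day Number of the source date = 2403420.
Converting JDN 2403420 to the Ethiopian calendar gives 20 Megabit 1860 EC.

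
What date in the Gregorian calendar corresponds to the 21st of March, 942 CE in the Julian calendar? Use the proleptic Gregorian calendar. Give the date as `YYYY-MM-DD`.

For dates in this range the Gregorian date is 5 days ahead of the Julian.
21 March 942 Julian + 5 days → 26 March 942 Gregorian.

0942-03-26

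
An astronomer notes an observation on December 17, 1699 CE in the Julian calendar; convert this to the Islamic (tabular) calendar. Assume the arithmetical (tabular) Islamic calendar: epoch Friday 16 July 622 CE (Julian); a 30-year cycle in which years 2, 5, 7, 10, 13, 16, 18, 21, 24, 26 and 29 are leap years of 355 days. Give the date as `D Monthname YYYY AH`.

5 Rajab 1111 AH

Both dates share Julian Day Number 2341968; in the tabular Islamic calendar that is 5 Rajab 1111 AH.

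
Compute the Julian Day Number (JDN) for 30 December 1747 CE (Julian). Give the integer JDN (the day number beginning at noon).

Equivalently 10 January 1748 (Gregorian).
JDN 2299161 is 15 October 1582 CE (Gregorian); the target day is +60352 days from there, so JDN = 2359513.

2359513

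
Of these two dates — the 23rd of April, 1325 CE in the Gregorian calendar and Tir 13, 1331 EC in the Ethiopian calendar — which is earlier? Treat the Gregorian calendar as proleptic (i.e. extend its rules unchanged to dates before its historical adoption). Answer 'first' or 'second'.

First date → JDN 2205119; second date → JDN 2210135.
JDN 2205119 < JDN 2210135, so the first date is earlier.

first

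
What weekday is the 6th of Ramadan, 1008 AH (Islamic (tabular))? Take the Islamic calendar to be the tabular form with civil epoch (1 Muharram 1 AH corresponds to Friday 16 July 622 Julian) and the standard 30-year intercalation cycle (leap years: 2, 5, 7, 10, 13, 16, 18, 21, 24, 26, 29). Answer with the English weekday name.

Tuesday

Equivalently 21 March 1600 Gregorian, JDN 2305528.
2305528 ≡ 1 (mod 7); counting from Monday = 0 gives Tuesday.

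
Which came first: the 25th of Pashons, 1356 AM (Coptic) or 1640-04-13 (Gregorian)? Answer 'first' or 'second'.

second

Converting both to JDN: 2320208 vs 2320161; the smaller is the second.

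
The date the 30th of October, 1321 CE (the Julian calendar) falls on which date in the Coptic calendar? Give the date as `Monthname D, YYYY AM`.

Julian Day Number of the source date = 2203856.
Converting JDN 2203856 to the Coptic calendar gives 3 Hathor 1038 AM.

Hathor 3, 1038 AM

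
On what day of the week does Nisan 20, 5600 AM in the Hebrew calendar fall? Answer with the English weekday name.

Equivalently 23 April 1840 Gregorian, JDN 2393219.
Since JDN mod 7 = 3 (0 = Monday), the day is Thursday.

Thursday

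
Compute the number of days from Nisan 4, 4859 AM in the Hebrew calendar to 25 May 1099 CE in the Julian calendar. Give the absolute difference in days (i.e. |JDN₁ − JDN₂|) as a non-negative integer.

57

First date → JDN 2122555; second date → JDN 2122612.
The interval is |2122555 − 2122612| = 57 days.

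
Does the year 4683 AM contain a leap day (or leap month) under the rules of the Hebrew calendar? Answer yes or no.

no

Hebrew year 4683 is year 9 of its 19-year Metonic cycle; leap years are at positions 3, 6, 8, 11, 14, 17, 19, so it is a common year (12 months).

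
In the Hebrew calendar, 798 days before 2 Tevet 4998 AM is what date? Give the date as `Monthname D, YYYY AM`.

Counting 798 days back from JDN 2173227 reaches JDN 2172429, which is Cheshvan 1, 4996 AM.

Cheshvan 1, 4996 AM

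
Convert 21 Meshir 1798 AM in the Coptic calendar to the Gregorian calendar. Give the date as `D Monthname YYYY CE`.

28 February 2082 CE

Both dates share Julian Day Number 2481554; in the Gregorian calendar that is 28 February 2082 CE.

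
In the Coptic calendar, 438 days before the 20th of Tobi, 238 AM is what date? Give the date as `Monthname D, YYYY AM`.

JDN of the 20th of Tobi, 238 AM = 1911733.
1911733 − 438 = 1911295.
JDN 1911295 in the Coptic calendar is Hathor 7, 237 AM.

Hathor 7, 237 AM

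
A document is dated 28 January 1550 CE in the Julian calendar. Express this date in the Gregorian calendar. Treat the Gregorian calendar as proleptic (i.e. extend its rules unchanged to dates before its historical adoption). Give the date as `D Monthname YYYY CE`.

7 February 1550 CE

For dates in this range the Gregorian date is 10 days ahead of the Julian.
28 January 1550 Julian + 10 days → 7 February 1550 Gregorian.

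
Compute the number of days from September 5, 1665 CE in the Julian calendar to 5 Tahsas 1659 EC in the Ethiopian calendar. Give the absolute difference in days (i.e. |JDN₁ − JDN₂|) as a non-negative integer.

First date → JDN 2329447; second date → JDN 2329899.
The interval is |2329447 − 2329899| = 452 days.

452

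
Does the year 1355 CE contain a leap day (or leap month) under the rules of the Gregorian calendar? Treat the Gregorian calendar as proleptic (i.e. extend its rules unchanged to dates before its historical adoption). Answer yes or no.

no

1355 is not divisible by 4, so it is a common year.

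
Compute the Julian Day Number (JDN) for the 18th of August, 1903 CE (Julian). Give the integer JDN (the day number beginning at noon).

Equivalently 31 August 1903 (Gregorian).
JDN 2400001 is 17 November 1858 CE (Gregorian), MJD 0; the target day is +16357 days from there, so JDN = 2416358.

2416358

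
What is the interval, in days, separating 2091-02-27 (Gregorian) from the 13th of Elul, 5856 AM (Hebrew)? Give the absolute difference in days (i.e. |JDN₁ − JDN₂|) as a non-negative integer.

2012

JDN of the first date = 2484840.
JDN of the second date = 2486852.
|2486852 − 2484840| = 2012.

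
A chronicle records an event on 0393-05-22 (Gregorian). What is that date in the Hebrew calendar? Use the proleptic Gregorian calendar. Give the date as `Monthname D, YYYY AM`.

Iyar 24, 4153 AM

Both dates share Julian Day Number 1864742; in the Hebrew calendar that is 24 Iyar 4153 AM.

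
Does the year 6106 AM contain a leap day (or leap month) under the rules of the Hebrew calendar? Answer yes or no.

Hebrew year 6106 is year 7 of its 19-year Metonic cycle; leap years are at positions 3, 6, 8, 11, 14, 17, 19, so it is a common year (12 months).

no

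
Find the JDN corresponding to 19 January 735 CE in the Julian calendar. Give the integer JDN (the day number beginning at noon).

In the proleptic Gregorian calendar the same day is 23 January 735.
JDN 2451545 is 1 January 2000 CE (Gregorian); the target day is −462010 days from there, so JDN = 1989535.

1989535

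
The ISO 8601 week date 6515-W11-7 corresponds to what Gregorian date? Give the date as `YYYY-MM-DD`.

ISO week 1 of 6515 is the week containing the first Thursday of 6515.
Week 11, day 7 (Sunday) lands on 6515-03-17.

6515-03-17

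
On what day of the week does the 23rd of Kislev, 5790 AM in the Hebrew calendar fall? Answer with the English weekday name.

Friday

In the Gregorian calendar this is 30 November 2029 (JDN 2462471).
2462471 ≡ 4 (mod 7); counting from Monday = 0 gives Friday.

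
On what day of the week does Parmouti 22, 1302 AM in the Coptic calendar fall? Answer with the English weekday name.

Equivalently 27 April 1586 Gregorian, JDN 2300451.
JDN 2300451 mod 7 = 6, and JDN 0 was a Monday, so this is a Sunday.

Sunday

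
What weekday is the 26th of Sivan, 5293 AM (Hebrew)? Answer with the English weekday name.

In the proleptic Gregorian calendar this is 29 June 1533 (JDN 2281156).
Since JDN mod 7 = 3 (0 = Monday), the day is Thursday.

Thursday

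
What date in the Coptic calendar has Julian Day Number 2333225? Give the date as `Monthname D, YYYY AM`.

Tobi 13, 1392 AM

The Gregorian equivalent of JDN 2333225 is 19 January 1676.
In the Coptic calendar that day is Tobi 13, 1392 AM.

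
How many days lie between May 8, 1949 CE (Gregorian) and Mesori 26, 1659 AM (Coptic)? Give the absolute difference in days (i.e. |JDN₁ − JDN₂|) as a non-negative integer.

JDN of the first date = 2433045.
JDN of the second date = 2430969.
|2430969 − 2433045| = 2076.

2076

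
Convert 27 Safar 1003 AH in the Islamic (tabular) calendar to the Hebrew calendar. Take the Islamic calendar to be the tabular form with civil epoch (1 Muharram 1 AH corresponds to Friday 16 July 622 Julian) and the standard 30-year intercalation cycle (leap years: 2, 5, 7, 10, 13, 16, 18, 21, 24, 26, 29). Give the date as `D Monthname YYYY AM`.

28 Cheshvan 5355 AM

The source date corresponds to 11 November 1594 in the Gregorian calendar (JDN 2303571).
That day falls on 28 Cheshvan 5355 AM in the Hebrew calendar.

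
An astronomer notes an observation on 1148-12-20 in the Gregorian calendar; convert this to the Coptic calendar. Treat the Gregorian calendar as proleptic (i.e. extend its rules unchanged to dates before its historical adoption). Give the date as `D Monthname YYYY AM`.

17 Koiak 865 AM

Both dates share Julian Day Number 2140712; in the Coptic calendar that is 17 Koiak 865 AM.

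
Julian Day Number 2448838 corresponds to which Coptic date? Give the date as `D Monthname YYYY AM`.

27 Epip 1708 AM

JDN 2448838 is 3 August 1992 in the Gregorian calendar.
In the Coptic calendar that day is 27 Epip 1708 AM.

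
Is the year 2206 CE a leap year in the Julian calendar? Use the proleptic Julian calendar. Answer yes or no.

2206 mod 4 = 2, so it is a common year in the Julian calendar.

no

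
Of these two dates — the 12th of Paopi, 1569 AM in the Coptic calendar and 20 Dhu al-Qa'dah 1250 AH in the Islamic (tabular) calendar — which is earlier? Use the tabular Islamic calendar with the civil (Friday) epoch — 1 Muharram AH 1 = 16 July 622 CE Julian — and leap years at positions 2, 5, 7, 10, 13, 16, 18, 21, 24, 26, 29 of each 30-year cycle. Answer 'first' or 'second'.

second

The two dates have Julian Day Numbers 2397783 and 2391358 respectively.
Since 2391358 < 2397783, the second date comes first.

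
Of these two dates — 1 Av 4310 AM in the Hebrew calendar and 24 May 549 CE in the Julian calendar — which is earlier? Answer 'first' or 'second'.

The two dates have Julian Day Numbers 1922127 and 1921724 respectively.
Since 1921724 < 1922127, the second date comes first.

second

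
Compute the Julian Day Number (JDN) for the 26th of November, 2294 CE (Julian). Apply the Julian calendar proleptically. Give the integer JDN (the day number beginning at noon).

In the Gregorian calendar the same day is 11 December 2294.
JDN 2451545 is 1 January 2000 CE (Gregorian); the target day is +107726 days from there, so JDN = 2559271.

2559271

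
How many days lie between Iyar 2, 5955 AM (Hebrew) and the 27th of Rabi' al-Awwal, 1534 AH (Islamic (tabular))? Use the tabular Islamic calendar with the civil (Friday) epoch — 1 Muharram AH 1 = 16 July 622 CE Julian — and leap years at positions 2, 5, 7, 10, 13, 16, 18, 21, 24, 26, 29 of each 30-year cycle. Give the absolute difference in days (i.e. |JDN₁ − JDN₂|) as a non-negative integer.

31130

First date → JDN 2522899; second date → JDN 2491769.
The interval is |2522899 − 2491769| = 31130 days.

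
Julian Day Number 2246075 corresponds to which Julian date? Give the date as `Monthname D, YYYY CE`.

June 2, 1437 CE

JDN 2246075 is 11 June 1437 in the proleptic Gregorian calendar.
In the Julian calendar that day is June 2, 1437 CE.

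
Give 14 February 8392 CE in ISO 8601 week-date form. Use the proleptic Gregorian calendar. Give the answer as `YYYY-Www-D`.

The weekday is Friday (ISO weekday 5).
That Friday belongs to ISO week 7 of ISO year 8392.

8392-W07-5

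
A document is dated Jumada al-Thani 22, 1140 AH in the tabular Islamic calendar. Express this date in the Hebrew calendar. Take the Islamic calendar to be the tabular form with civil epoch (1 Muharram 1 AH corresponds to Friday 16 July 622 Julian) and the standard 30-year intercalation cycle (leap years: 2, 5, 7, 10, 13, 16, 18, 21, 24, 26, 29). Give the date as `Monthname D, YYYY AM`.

Shevat 24, 5488 AM

The source date corresponds to 4 February 1728 in the Gregorian calendar (JDN 2352233).
That day falls on 24 Shevat 5488 AM in the Hebrew calendar.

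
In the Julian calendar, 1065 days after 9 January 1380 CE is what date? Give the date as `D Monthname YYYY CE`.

9 December 1382 CE

The starting date is JDN 2225111; 2225111 + 1065 = 2226176.
JDN 2226176 corresponds to 9 December 1382 CE.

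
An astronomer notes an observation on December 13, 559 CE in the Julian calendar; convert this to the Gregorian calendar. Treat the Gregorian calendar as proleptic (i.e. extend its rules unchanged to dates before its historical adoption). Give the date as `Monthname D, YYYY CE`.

December 15, 559 CE

At this point the Julian calendar is 2 days behind the Gregorian.
13 December 559 Julian + 2 days → 15 December 559 Gregorian.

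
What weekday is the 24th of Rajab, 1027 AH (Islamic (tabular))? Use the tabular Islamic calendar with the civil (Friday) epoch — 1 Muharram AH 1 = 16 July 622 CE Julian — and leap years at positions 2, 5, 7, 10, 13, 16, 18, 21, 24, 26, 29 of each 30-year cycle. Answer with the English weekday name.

Tuesday

Equivalently 17 July 1618 Gregorian, JDN 2312220.
Since JDN mod 7 = 1 (0 = Monday), the day is Tuesday.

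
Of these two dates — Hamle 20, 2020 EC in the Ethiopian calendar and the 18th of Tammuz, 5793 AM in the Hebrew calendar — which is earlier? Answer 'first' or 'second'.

first

Converting both to JDN: 2461980 vs 2463794; the smaller is the first.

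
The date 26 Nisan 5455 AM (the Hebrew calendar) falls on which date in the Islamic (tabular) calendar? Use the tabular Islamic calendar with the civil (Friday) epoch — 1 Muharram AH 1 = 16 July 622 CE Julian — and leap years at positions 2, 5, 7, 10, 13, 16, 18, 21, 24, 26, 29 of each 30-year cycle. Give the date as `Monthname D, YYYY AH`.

The source date corresponds to 11 April 1695 in the Gregorian calendar (JDN 2340247).
That day falls on 26 Sha'ban 1106 AH in the tabular Islamic calendar.

Sha'ban 26, 1106 AH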